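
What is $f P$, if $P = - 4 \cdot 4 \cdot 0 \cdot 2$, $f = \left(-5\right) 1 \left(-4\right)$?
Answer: $0$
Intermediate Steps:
$f = 20$ ($f = \left(-5\right) \left(-4\right) = 20$)
$P = 0$ ($P = \left(-4\right) 0 \cdot 2 = 0 \cdot 2 = 0$)
$f P = 20 \cdot 0 = 0$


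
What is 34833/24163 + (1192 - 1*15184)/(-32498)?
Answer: 735045765/392624587 ≈ 1.8721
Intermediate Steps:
34833/24163 + (1192 - 1*15184)/(-32498) = 34833*(1/24163) + (1192 - 15184)*(-1/32498) = 34833/24163 - 13992*(-1/32498) = 34833/24163 + 6996/16249 = 735045765/392624587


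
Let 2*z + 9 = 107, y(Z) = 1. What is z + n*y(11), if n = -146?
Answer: -97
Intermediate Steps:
z = 49 (z = -9/2 + (½)*107 = -9/2 + 107/2 = 49)
z + n*y(11) = 49 - 146*1 = 49 - 146 = -97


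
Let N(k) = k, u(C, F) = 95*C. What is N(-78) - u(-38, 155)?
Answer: 3532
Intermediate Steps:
N(-78) - u(-38, 155) = -78 - 95*(-38) = -78 - 1*(-3610) = -78 + 3610 = 3532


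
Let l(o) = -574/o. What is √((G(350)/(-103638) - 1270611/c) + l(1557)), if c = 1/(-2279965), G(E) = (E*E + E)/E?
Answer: √931260203135589759502663306/17929374 ≈ 1.7020e+6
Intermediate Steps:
G(E) = (E + E²)/E (G(E) = (E² + E)/E = (E + E²)/E)
c = -1/2279965 ≈ -4.3860e-7
√((G(350)/(-103638) - 1270611/c) + l(1557)) = √(((1 + 350)/(-103638) - 1270611/(-1/2279965)) - 574/1557) = √((351*(-1/103638) - 1270611*(-2279965)) - 574*1/1557) = √((-117/34546 + 2896948608615) - 574/1557) = √(100077986633213673/34546 - 574/1557) = √(155821425187893859457/53788122) = √931260203135589759502663306/17929374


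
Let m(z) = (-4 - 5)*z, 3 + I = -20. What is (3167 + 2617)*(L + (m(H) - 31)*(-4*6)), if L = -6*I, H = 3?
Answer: 8849520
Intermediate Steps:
I = -23 (I = -3 - 20 = -23)
m(z) = -9*z
L = 138 (L = -6*(-23) = 138)
(3167 + 2617)*(L + (m(H) - 31)*(-4*6)) = (3167 + 2617)*(138 + (-9*3 - 31)*(-4*6)) = 5784*(138 + (-27 - 31)*(-24)) = 5784*(138 - 58*(-24)) = 5784*(138 + 1392) = 5784*1530 = 8849520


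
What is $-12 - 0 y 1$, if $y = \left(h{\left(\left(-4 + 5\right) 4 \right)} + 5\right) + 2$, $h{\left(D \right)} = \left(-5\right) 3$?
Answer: $-12$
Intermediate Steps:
$h{\left(D \right)} = -15$
$y = -8$ ($y = \left(-15 + 5\right) + 2 = -10 + 2 = -8$)
$-12 - 0 y 1 = -12 - 0 \left(-8\right) 1 = -12 - 0 \cdot 1 = -12 - 0 = -12 + 0 = -12$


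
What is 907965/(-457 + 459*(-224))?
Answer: -907965/103273 ≈ -8.7919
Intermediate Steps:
907965/(-457 + 459*(-224)) = 907965/(-457 - 102816) = 907965/(-103273) = 907965*(-1/103273) = -907965/103273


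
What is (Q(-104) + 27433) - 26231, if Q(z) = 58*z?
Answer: -4830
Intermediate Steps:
(Q(-104) + 27433) - 26231 = (58*(-104) + 27433) - 26231 = (-6032 + 27433) - 26231 = 21401 - 26231 = -4830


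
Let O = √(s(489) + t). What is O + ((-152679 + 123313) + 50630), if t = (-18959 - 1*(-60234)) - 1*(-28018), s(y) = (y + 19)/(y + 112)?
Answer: 21264 + 3*√2781000689/601 ≈ 21527.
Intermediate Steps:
s(y) = (19 + y)/(112 + y)
t = 69293 (t = (-18959 + 60234) + 28018 = 41275 + 28018 = 69293)
O = 3*√2781000689/601 (O = √((19 + 489)/(112 + 489) + 69293) = √(508/601 + 69293) = √(41645601/601) = 3*√2781000689/601 ≈ 263.24)
O + ((-152679 + 123313) + 50630) = 3*√2781000689/601 + ((-152679 + 123313) + 50630) = 3*√2781000689/601 + (-29366 + 50630) = 3*√2781000689/601 + 21264 = 21264 + 3*√2781000689/601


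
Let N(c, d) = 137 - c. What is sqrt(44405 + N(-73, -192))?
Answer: sqrt(44615) ≈ 211.22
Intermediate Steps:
sqrt(44405 + N(-73, -192)) = sqrt(44405 + (137 - 1*(-73))) = sqrt(44405 + (137 + 73)) = sqrt(44405 + 210) = sqrt(44615)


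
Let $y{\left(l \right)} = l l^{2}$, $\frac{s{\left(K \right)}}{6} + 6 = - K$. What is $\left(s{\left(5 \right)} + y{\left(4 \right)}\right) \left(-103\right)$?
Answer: $206$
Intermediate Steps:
$s{\left(K \right)} = -36 - 6 K$ ($s{\left(K \right)} = -36 + 6 \left(- K\right) = -36 - 6 K$)
$y{\left(l \right)} = l^{3}$
$\left(s{\left(5 \right)} + y{\left(4 \right)}\right) \left(-103\right) = \left(\left(-36 - 30\right) + 4^{3}\right) \left(-103\right) = \left(\left(-36 - 30\right) + 64\right) \left(-103\right) = \left(-66 + 64\right) \left(-103\right) = \left(-2\right) \left(-103\right) = 206$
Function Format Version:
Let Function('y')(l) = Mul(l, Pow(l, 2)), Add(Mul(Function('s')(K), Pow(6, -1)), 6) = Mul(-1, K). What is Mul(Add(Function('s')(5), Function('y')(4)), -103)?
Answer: 206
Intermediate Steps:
Function('s')(K) = Add(-36, Mul(-6, K)) (Function('s')(K) = Add(-36, Mul(6, Mul(-1, K))) = Add(-36, Mul(-6, K)))
Function('y')(l) = Pow(l, 3)
Mul(Add(Function('s')(5), Function('y')(4)), -103) = Mul(Add(Add(-36, Mul(-6, 5)), Pow(4, 3)), -103) = Mul(Add(Add(-36, -30), 64), -103) = Mul(Add(-66, 64), -103) = Mul(-2, -103) = 206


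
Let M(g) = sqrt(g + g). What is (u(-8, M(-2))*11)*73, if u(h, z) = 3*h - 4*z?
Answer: -19272 - 6424*I ≈ -19272.0 - 6424.0*I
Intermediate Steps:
M(g) = sqrt(2)*sqrt(g) (M(g) = sqrt(2*g) = sqrt(2)*sqrt(g))
u(h, z) = -4*z + 3*h
(u(-8, M(-2))*11)*73 = ((-4*sqrt(2)*sqrt(-2) + 3*(-8))*11)*73 = ((-4*sqrt(2)*I*sqrt(2) - 24)*11)*73 = ((-8*I - 24)*11)*73 = ((-24 - 8*I)*11)*73 = (-264 - 88*I)*73 = -19272 - 6424*I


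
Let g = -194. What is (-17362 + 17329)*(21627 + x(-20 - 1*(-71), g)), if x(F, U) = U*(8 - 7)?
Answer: -707289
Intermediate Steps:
x(F, U) = U (x(F, U) = U*1 = U)
(-17362 + 17329)*(21627 + x(-20 - 1*(-71), g)) = (-17362 + 17329)*(21627 - 194) = -33*21433 = -707289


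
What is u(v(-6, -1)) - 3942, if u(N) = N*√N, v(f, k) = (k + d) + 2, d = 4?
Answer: -3942 + 5*√5 ≈ -3930.8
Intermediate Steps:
v(f, k) = 6 + k (v(f, k) = (k + 4) + 2 = (4 + k) + 2 = 6 + k)
u(N) = N^(3/2)
u(v(-6, -1)) - 3942 = (6 - 1)^(3/2) - 3942 = 5^(3/2) - 3942 = 5*√5 - 3942 = -3942 + 5*√5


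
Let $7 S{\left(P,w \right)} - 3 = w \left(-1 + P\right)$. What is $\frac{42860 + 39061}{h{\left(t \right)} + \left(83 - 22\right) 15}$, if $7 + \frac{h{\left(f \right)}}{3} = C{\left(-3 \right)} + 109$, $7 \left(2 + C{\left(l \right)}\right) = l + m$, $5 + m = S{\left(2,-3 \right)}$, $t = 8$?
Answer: $\frac{191149}{2827} \approx 67.615$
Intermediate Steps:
$S{\left(P,w \right)} = \frac{3}{7} + \frac{w \left(-1 + P\right)}{7}$
$m = -5$ ($m = -5 + \left(\frac{3}{7} - - \frac{3}{7} + \frac{1}{7} \cdot 2 \left(-3\right)\right) = -5 + \left(\frac{3}{7} + \frac{3}{7} - \frac{6}{7}\right) = -5 + 0 = -5$)
$C{\left(l \right)} = - \frac{19}{7} + \frac{l}{7}$ ($C{\left(l \right)} = -2 + \frac{l - 5}{7} = -2 + \frac{-5 + l}{7} = -2 + \left(- \frac{5}{7} + \frac{l}{7}\right) = - \frac{19}{7} + \frac{l}{7}$)
$h{\left(f \right)} = \frac{2076}{7}$ ($h{\left(f \right)} = -21 + 3 \left(\left(- \frac{19}{7} + \frac{1}{7} \left(-3\right)\right) + 109\right) = -21 + 3 \left(\left(- \frac{19}{7} - \frac{3}{7}\right) + 109\right) = -21 + 3 \left(- \frac{22}{7} + 109\right) = -21 + 3 \cdot \frac{741}{7} = -21 + \frac{2223}{7} = \frac{2076}{7}$)
$\frac{42860 + 39061}{h{\left(t \right)} + \left(83 - 22\right) 15} = \frac{42860 + 39061}{\frac{2076}{7} + \left(83 - 22\right) 15} = \frac{81921}{\frac{2076}{7} + 61 \cdot 15} = \frac{81921}{\frac{2076}{7} + 915} = \frac{81921}{\frac{8481}{7}} = 81921 \cdot \frac{7}{8481} = \frac{191149}{2827}$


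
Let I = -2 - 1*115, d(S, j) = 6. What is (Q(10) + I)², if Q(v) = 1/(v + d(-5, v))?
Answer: 3500641/256 ≈ 13674.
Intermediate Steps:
Q(v) = 1/(6 + v) (Q(v) = 1/(v + 6) = 1/(6 + v))
I = -117 (I = -2 - 115 = -117)
(Q(10) + I)² = (1/(6 + 10) - 117)² = (1/16 - 117)² = (-1871/16)² = 3500641/256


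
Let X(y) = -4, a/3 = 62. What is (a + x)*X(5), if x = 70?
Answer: -1024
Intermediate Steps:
a = 186 (a = 3*62 = 186)
(a + x)*X(5) = (186 + 70)*(-4) = 256*(-4) = -1024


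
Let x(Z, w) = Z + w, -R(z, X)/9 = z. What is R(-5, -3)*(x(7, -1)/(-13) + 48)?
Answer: 27810/13 ≈ 2139.2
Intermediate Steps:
R(z, X) = -9*z
R(-5, -3)*(x(7, -1)/(-13) + 48) = (-9*(-5))*((7 - 1)/(-13) + 48) = 45*(6*(-1/13) + 48) = 45*(-6/13 + 48) = 45*(618/13) = 27810/13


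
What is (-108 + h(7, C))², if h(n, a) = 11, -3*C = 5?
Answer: 9409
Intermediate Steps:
C = -5/3 (C = -⅓*5 = -5/3 ≈ -1.6667)
(-108 + h(7, C))² = (-108 + 11)² = (-97)² = 9409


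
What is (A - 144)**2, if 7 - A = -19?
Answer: 13924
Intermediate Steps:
A = 26 (A = 7 - 1*(-19) = 7 + 19 = 26)
(A - 144)**2 = (26 - 144)**2 = (-118)**2 = 13924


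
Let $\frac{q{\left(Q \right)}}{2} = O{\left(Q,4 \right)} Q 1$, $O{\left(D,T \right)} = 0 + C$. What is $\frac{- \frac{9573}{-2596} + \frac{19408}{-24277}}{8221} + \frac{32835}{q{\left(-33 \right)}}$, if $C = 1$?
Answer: $- \frac{23432814140647}{47101167212} \approx -497.5$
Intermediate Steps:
$O{\left(D,T \right)} = 1$ ($O{\left(D,T \right)} = 0 + 1 = 1$)
$q{\left(Q \right)} = 2 Q$ ($q{\left(Q \right)} = 2 \cdot 1 Q 1 = 2 Q 1 = 2 Q$)
$\frac{- \frac{9573}{-2596} + \frac{19408}{-24277}}{8221} + \frac{32835}{q{\left(-33 \right)}} = \frac{- \frac{9573}{-2596} + \frac{19408}{-24277}}{8221} + \frac{32835}{2 \left(-33\right)} = \left(\left(-9573\right) \left(- \frac{1}{2596}\right) + 19408 \left(- \frac{1}{24277}\right)\right) \frac{1}{8221} + \frac{32835}{-66} = \left(\frac{9573}{2596} - \frac{19408}{24277}\right) \frac{1}{8221} + 32835 \left(- \frac{1}{66}\right) = \frac{16547323}{5729372} \cdot \frac{1}{8221} - \frac{995}{2} = \frac{16547323}{47101167212} - \frac{995}{2} = - \frac{23432814140647}{47101167212}$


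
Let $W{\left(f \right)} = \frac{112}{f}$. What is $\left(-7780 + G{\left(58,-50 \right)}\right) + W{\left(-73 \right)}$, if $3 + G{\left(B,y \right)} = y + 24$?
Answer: $- \frac{570169}{73} \approx -7810.5$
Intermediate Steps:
$G{\left(B,y \right)} = 21 + y$ ($G{\left(B,y \right)} = -3 + \left(y + 24\right) = -3 + \left(24 + y\right) = 21 + y$)
$\left(-7780 + G{\left(58,-50 \right)}\right) + W{\left(-73 \right)} = \left(-7780 + \left(21 - 50\right)\right) + \frac{112}{-73} = \left(-7780 - 29\right) + 112 \left(- \frac{1}{73}\right) = -7809 - \frac{112}{73} = - \frac{570169}{73}$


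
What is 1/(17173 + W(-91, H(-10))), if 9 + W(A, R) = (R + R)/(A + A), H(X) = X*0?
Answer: 1/17164 ≈ 5.8261e-5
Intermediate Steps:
H(X) = 0
W(A, R) = -9 + R/A (W(A, R) = -9 + (R + R)/(A + A) = -9 + (2*R)/((2*A)) = -9 + (2*R)*(1/(2*A)) = -9 + R/A)
1/(17173 + W(-91, H(-10))) = 1/(17173 + (-9 + 0/(-91))) = 1/(17173 + (-9 + 0*(-1/91))) = 1/(17173 + (-9 + 0)) = 1/(17173 - 9) = 1/17164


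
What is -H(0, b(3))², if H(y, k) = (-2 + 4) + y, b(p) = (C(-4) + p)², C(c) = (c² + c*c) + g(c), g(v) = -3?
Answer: -4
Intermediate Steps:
C(c) = -3 + 2*c² (C(c) = (c² + c*c) - 3 = (c² + c²) - 3 = 2*c² - 3 = -3 + 2*c²)
b(p) = (29 + p)² (b(p) = ((-3 + 2*(-4)²) + p)² = ((-3 + 2*16) + p)² = ((-3 + 32) + p)² = (29 + p)²)
H(y, k) = 2 + y
-H(0, b(3))² = -(2 + 0)² = -1*2² = -1*4 = -4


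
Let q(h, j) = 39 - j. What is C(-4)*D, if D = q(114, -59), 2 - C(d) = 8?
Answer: -588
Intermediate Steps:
C(d) = -6 (C(d) = 2 - 1*8 = 2 - 8 = -6)
D = 98 (D = 39 - 1*(-59) = 39 + 59 = 98)
C(-4)*D = -6*98 = -588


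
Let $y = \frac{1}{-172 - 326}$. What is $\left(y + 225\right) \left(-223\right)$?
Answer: $- \frac{24986927}{498} \approx -50175.0$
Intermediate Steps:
$y = - \frac{1}{498}$ ($y = \frac{1}{-498} = - \frac{1}{498} \approx -0.002008$)
$\left(y + 225\right) \left(-223\right) = \left(- \frac{1}{498} + 225\right) \left(-223\right) = \frac{112049}{498} \left(-223\right) = - \frac{24986927}{498}$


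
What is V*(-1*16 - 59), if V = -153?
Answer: 11475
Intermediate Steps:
V*(-1*16 - 59) = -153*(-1*16 - 59) = -153*(-16 - 59) = -153*(-75) = 11475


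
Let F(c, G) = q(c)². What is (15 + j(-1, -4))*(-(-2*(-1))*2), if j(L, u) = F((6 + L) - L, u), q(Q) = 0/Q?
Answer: -60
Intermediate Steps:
q(Q) = 0
F(c, G) = 0 (F(c, G) = 0² = 0)
j(L, u) = 0
(15 + j(-1, -4))*(-(-2*(-1))*2) = (15 + 0)*(-(-2*(-1))*2) = 15*(-2*2) = 15*(-1*4) = 15*(-4) = -60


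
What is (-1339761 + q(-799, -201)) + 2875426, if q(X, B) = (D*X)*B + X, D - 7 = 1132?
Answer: 184457127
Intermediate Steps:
D = 1139 (D = 7 + 1132 = 1139)
q(X, B) = X + 1139*B*X (q(X, B) = (1139*X)*B + X = 1139*B*X + X = X + 1139*B*X)
(-1339761 + q(-799, -201)) + 2875426 = (-1339761 - 799*(1 + 1139*(-201))) + 2875426 = (-1339761 - 799*(1 - 228939)) + 2875426 = (-1339761 - 799*(-228938)) + 2875426 = (-1339761 + 182921462) + 2875426 = 181581701 + 2875426 = 184457127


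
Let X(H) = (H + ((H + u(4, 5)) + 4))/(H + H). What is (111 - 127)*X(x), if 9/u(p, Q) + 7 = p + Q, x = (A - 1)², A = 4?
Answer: -212/9 ≈ -23.556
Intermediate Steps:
x = 9 (x = (4 - 1)² = 3² = 9)
u(p, Q) = 9/(-7 + Q + p) (u(p, Q) = 9/(-7 + (p + Q)) = 9/(-7 + (Q + p)) = 9/(-7 + Q + p))
X(H) = (17/2 + 2*H)/(2*H) (X(H) = (H + ((H + 9/(-7 + 5 + 4)) + 4))/(H + H) = (H + ((H + 9/2) + 4))/((2*H)) = (H + ((H + 9*(½)) + 4))*(1/(2*H)) = (H + ((H + 9/2) + 4))*(1/(2*H)) = (H + ((9/2 + H) + 4))*(1/(2*H)) = (H + (17/2 + H))*(1/(2*H)) = (17/2 + 2*H)*(1/(2*H)) = (17/2 + 2*H)/(2*H))
(111 - 127)*X(x) = (111 - 127)*((17/4 + 9)/9) = -16*53/(9*4) = -16*53/36 = -212/9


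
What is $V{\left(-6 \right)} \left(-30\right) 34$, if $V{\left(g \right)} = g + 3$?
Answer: $3060$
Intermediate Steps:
$V{\left(g \right)} = 3 + g$
$V{\left(-6 \right)} \left(-30\right) 34 = \left(3 - 6\right) \left(-30\right) 34 = \left(-3\right) \left(-30\right) 34 = 90 \cdot 34 = 3060$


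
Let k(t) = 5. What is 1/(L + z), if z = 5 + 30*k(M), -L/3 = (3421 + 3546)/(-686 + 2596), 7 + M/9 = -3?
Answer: 1910/275149 ≈ 0.0069417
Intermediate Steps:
M = -90 (M = -63 + 9*(-3) = -63 - 27 = -90)
L = -20901/1910 (L = -3*(3421 + 3546)/(-686 + 2596) = -20901/1910 ≈ -10.943)
z = 155 (z = 5 + 30*5 = 5 + 150 = 155)
1/(L + z) = 1/(-20901/1910 + 155) = 1/(275149/1910) = 1910/275149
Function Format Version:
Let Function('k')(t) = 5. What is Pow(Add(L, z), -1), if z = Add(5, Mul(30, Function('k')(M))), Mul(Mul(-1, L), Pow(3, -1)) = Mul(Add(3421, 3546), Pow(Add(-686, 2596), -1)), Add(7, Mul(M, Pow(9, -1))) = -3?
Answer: Rational(1910, 275149) ≈ 0.0069417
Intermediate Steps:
M = -90 (M = Add(-63, Mul(9, -3)) = Add(-63, -27) = -90)
L = Rational(-20901, 1910) (L = Mul(-3, Mul(Add(3421, 3546), Pow(Add(-686, 2596), -1))) = Mul(-3, Mul(6967, Pow(1910, -1))) = Mul(-3, Mul(6967, Rational(1, 1910))) = Mul(-3, Rational(6967, 1910)) = Rational(-20901, 1910) ≈ -10.943)
z = 155 (z = Add(5, Mul(30, 5)) = Add(5, 150) = 155)
Pow(Add(L, z), -1) = Pow(Add(Rational(-20901, 1910), 155), -1) = Pow(Rational(275149, 1910), -1) = Rational(1910, 275149)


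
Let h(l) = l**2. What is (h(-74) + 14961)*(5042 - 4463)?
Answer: 11833023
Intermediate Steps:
(h(-74) + 14961)*(5042 - 4463) = ((-74)**2 + 14961)*(5042 - 4463) = (5476 + 14961)*579 = 20437*579 = 11833023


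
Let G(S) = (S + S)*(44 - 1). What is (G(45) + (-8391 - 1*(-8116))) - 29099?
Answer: -25504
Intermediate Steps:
G(S) = 86*S (G(S) = (2*S)*43 = 86*S)
(G(45) + (-8391 - 1*(-8116))) - 29099 = (86*45 + (-8391 - 1*(-8116))) - 29099 = (3870 + (-8391 + 8116)) - 29099 = (3870 - 275) - 29099 = 3595 - 29099 = -25504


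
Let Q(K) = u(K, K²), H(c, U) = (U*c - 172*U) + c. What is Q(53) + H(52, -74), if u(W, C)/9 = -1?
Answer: 8923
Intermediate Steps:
u(W, C) = -9 (u(W, C) = 9*(-1) = -9)
H(c, U) = c - 172*U + U*c (H(c, U) = (-172*U + U*c) + c = c - 172*U + U*c)
Q(K) = -9
Q(53) + H(52, -74) = -9 + (52 - 172*(-74) - 74*52) = -9 + (52 + 12728 - 3848) = -9 + 8932 = 8923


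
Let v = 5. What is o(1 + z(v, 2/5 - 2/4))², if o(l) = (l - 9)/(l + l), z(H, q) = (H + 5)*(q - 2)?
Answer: 841/1600 ≈ 0.52563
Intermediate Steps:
z(H, q) = (-2 + q)*(5 + H) (z(H, q) = (5 + H)*(-2 + q) = (-2 + q)*(5 + H))
o(l) = (-9 + l)/(2*l) (o(l) = (-9 + l)/((2*l)) = (-9 + l)*(1/(2*l)) = (-9 + l)/(2*l))
o(1 + z(v, 2/5 - 2/4))² = ((-9 + (1 + (-10 - 2*5 + 5*(2/5 - 2/4) + 5*(2/5 - 2/4))))/(2*(1 + (-10 - 2*5 + 5*(2/5 - 2/4) + 5*(2/5 - 2/4)))))² = ((-9 + (1 + (-10 - 10 + 5*(2*(⅕) - 2*¼) + 5*(2*(⅕) - 2*¼))))/(2*(1 + (-10 - 10 + 5*(2*(⅕) - 2*¼) + 5*(2*(⅕) - 2*¼)))))² = ((-9 + (1 + (-10 - 10 + 5*(⅖ - ½) + 5*(⅖ - ½))))/(2*(1 + (-10 - 10 + 5*(⅖ - ½) + 5*(⅖ - ½)))))² = ((-9 + (1 + (-10 - 10 + 5*(-⅒) + 5*(-⅒))))/(2*(1 + (-10 - 10 + 5*(-⅒) + 5*(-⅒)))))² = ((-9 + (1 + (-10 - 10 - ½ - ½)))/(2*(1 + (-10 - 10 - ½ - ½))))² = ((-9 + (1 - 21))/(2*(1 - 21)))² = ((½)*(-9 - 20)/(-20))² = ((½)*(-1/20)*(-29))² = (29/40)² = 841/1600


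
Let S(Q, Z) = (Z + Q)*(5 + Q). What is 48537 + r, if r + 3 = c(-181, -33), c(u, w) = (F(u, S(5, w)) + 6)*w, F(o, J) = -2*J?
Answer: 29856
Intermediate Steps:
S(Q, Z) = (5 + Q)*(Q + Z) (S(Q, Z) = (Q + Z)*(5 + Q) = (5 + Q)*(Q + Z))
c(u, w) = w*(-94 - 20*w) (c(u, w) = (-2*(5² + 5*5 + 5*w + 5*w) + 6)*w = (-2*(25 + 25 + 5*w + 5*w) + 6)*w = (-2*(50 + 10*w) + 6)*w = ((-100 - 20*w) + 6)*w = (-94 - 20*w)*w = w*(-94 - 20*w))
r = -18681 (r = -3 - 2*(-33)*(47 + 10*(-33)) = -3 - 2*(-33)*(47 - 330) = -3 - 2*(-33)*(-283) = -3 - 18678 = -18681)
48537 + r = 48537 - 18681 = 29856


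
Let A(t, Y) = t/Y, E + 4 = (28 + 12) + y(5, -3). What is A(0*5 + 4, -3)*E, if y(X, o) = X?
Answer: -164/3 ≈ -54.667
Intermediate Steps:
E = 41 (E = -4 + ((28 + 12) + 5) = -4 + (40 + 5) = -4 + 45 = 41)
A(0*5 + 4, -3)*E = ((0*5 + 4)/(-3))*41 = ((0 + 4)*(-⅓))*41 = (4*(-⅓))*41 = -4/3*41 = -164/3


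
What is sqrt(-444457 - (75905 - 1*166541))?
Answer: I*sqrt(353821) ≈ 594.83*I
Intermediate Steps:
sqrt(-444457 - (75905 - 1*166541)) = sqrt(-444457 - (75905 - 166541)) = sqrt(-444457 - 1*(-90636)) = sqrt(-444457 + 90636) = sqrt(-353821) = I*sqrt(353821)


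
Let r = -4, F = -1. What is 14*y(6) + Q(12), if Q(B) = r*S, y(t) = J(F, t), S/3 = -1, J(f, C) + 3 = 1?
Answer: -16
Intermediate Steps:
J(f, C) = -2 (J(f, C) = -3 + 1 = -2)
S = -3 (S = 3*(-1) = -3)
y(t) = -2
Q(B) = 12 (Q(B) = -4*(-3) = 12)
14*y(6) + Q(12) = 14*(-2) + 12 = -28 + 12 = -16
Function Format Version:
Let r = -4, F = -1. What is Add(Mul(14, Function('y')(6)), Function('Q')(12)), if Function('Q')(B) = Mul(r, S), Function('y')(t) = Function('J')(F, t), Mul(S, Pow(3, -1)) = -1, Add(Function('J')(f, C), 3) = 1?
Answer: -16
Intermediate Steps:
Function('J')(f, C) = -2 (Function('J')(f, C) = Add(-3, 1) = -2)
S = -3 (S = Mul(3, -1) = -3)
Function('y')(t) = -2
Function('Q')(B) = 12 (Function('Q')(B) = Mul(-4, -3) = 12)
Add(Mul(14, Function('y')(6)), Function('Q')(12)) = Add(Mul(14, -2), 12) = Add(-28, 12) = -16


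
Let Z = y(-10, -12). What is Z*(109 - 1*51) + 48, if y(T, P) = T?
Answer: -532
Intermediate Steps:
Z = -10
Z*(109 - 1*51) + 48 = -10*(109 - 1*51) + 48 = -10*(109 - 51) + 48 = -10*58 + 48 = -580 + 48 = -532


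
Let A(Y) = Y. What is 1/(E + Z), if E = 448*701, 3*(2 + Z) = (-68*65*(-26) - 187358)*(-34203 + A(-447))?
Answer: 1/836972946 ≈ 1.1948e-9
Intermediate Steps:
Z = 836658898 (Z = -2 + ((-68*65*(-26) - 187358)*(-34203 - 447))/3 = -2 + ((-4420*(-26) - 187358)*(-34650))/3 = -2 + ((114920 - 187358)*(-34650))/3 = -2 + (-72438*(-34650))/3 = -2 + (1/3)*2509976700 = -2 + 836658900 = 836658898)
E = 314048
1/(E + Z) = 1/(314048 + 836658898) = 1/836972946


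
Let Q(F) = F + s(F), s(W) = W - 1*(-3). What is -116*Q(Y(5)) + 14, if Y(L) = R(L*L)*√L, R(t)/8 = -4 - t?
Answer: -334 + 53824*√5 ≈ 1.2002e+5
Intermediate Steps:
s(W) = 3 + W (s(W) = W + 3 = 3 + W)
R(t) = -32 - 8*t (R(t) = 8*(-4 - t) = -32 - 8*t)
Y(L) = √L*(-32 - 8*L²) (Y(L) = (-32 - 8*L*L)*√L = (-32 - 8*L²)*√L = √L*(-32 - 8*L²))
Q(F) = 3 + 2*F (Q(F) = F + (3 + F) = 3 + 2*F)
-116*Q(Y(5)) + 14 = -116*(3 + 2*(8*√5*(-4 - 1*5²))) + 14 = -116*(3 + 2*(8*√5*(-4 - 1*25))) + 14 = -116*(3 + 2*(8*√5*(-4 - 25))) + 14 = -116*(3 + 2*(8*√5*(-29))) + 14 = -116*(3 + 2*(-232*√5)) + 14 = -116*(3 - 464*√5) + 14 = (-348 + 53824*√5) + 14 = -334 + 53824*√5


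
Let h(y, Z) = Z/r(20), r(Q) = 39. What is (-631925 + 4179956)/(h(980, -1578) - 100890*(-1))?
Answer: 46124403/1311044 ≈ 35.181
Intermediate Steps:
h(y, Z) = Z/39
(-631925 + 4179956)/(h(980, -1578) - 100890*(-1)) = (-631925 + 4179956)/((1/39)*(-1578) - 100890*(-1)) = 3548031/(-526/13 + 100890) = 3548031/(1311044/13) = 3548031*(13/1311044) = 46124403/1311044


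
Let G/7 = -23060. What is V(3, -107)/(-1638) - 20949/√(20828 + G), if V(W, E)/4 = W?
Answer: -2/273 + 6983*I*√8787/11716 ≈ -0.007326 + 55.871*I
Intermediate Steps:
G = -161420 (G = 7*(-23060) = -161420)
V(W, E) = 4*W
V(3, -107)/(-1638) - 20949/√(20828 + G) = (4*3)/(-1638) - 20949/√(20828 - 161420) = 12*(-1/1638) - 20949*(-I*√8787/35148) = -2/273 - 20949*(-I*√8787/35148) = -2/273 - (-6983)*I*√8787/11716 = -2/273 + 6983*I*√8787/11716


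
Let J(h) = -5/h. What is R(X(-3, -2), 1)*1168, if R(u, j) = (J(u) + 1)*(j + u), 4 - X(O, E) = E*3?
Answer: 6424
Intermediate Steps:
X(O, E) = 4 - 3*E (X(O, E) = 4 - E*3 = 4 - 3*E)
R(u, j) = (1 - 5/u)*(j + u) (R(u, j) = (-5/u + 1)*(j + u) = (1 - 5/u)*(j + u))
R(X(-3, -2), 1)*1168 = (-5 + 1 + (4 - 3*(-2)) - 5*1/(4 - 3*(-2)))*1168 = (-5 + 1 + (4 + 6) - 5*1/(4 + 6))*1168 = (-5 + 1 + 10 - 5*1/10)*1168 = (-5 + 1 + 10 - 5*1*⅒)*1168 = (-5 + 1 + 10 - ½)*1168 = (11/2)*1168 = 6424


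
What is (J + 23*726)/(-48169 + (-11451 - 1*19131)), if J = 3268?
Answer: -19966/78751 ≈ -0.25353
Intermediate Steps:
(J + 23*726)/(-48169 + (-11451 - 1*19131)) = (3268 + 23*726)/(-48169 + (-11451 - 1*19131)) = (3268 + 16698)/(-48169 + (-11451 - 19131)) = 19966/(-48169 - 30582) = 19966/(-78751) = 19966*(-1/78751) = -19966/78751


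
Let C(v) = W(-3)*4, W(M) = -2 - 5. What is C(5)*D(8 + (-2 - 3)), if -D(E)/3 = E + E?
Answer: 504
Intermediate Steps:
W(M) = -7
D(E) = -6*E (D(E) = -3*(E + E) = -6*E)
C(v) = -28 (C(v) = -7*4 = -28)
C(5)*D(8 + (-2 - 3)) = -(-168)*(8 + (-2 - 3)) = -(-168)*(8 - 5) = -(-168)*3 = -28*(-18) = 504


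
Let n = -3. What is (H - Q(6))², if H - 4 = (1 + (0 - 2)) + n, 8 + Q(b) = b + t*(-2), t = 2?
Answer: 36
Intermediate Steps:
Q(b) = -12 + b (Q(b) = -8 + (b + 2*(-2)) = -8 + (b - 4) = -8 + (-4 + b) = -12 + b)
H = 0 (H = 4 + ((1 + (0 - 2)) - 3) = 4 + ((1 - 2) - 3) = 4 + (-1 - 3) = 4 - 4 = 0)
(H - Q(6))² = (0 - (-12 + 6))² = (0 - 1*(-6))² = (0 + 6)² = 6² = 36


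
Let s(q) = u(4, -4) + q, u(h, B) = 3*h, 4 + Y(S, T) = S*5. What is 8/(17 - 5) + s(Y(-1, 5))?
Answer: 11/3 ≈ 3.6667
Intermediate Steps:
Y(S, T) = -4 + 5*S (Y(S, T) = -4 + S*5 = -4 + 5*S)
s(q) = 12 + q (s(q) = 3*4 + q = 12 + q)
8/(17 - 5) + s(Y(-1, 5)) = 8/(17 - 5) + (12 + (-4 + 5*(-1))) = 8/12 + (12 + (-4 - 5)) = 8*(1/12) + (12 - 9) = ⅔ + 3 = 11/3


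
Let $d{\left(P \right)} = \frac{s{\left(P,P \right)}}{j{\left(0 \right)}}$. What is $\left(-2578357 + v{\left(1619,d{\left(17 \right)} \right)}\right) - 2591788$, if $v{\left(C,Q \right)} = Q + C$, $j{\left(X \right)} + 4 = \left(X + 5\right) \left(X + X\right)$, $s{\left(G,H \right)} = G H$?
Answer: $- \frac{20674393}{4} \approx -5.1686 \cdot 10^{6}$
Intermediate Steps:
$j{\left(X \right)} = -4 + 2 X \left(5 + X\right)$ ($j{\left(X \right)} = -4 + \left(X + 5\right) \left(X + X\right) = -4 + \left(5 + X\right) 2 X = -4 + 2 X \left(5 + X\right)$)
$d{\left(P \right)} = - \frac{P^{2}}{4}$ ($d{\left(P \right)} = \frac{P P}{-4 + 2 \cdot 0^{2} + 10 \cdot 0} = \frac{P^{2}}{-4 + 2 \cdot 0 + 0} = \frac{P^{2}}{-4 + 0 + 0} = \frac{P^{2}}{-4} = P^{2} \left(- \frac{1}{4}\right) = - \frac{P^{2}}{4}$)
$v{\left(C,Q \right)} = C + Q$
$\left(-2578357 + v{\left(1619,d{\left(17 \right)} \right)}\right) - 2591788 = \left(-2578357 + \left(1619 - \frac{17^{2}}{4}\right)\right) - 2591788 = \left(-2578357 + \left(1619 - \frac{289}{4}\right)\right) - 2591788 = \left(-2578357 + \frac{6187}{4}\right) - 2591788 = - \frac{10307241}{4} - 2591788 = - \frac{20674393}{4}$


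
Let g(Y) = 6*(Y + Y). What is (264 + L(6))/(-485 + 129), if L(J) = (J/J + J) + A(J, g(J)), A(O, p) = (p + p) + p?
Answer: -487/356 ≈ -1.3680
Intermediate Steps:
g(Y) = 12*Y (g(Y) = 6*(2*Y) = 12*Y)
A(O, p) = 3*p (A(O, p) = 2*p + p = 3*p)
L(J) = 1 + 37*J (L(J) = (J/J + J) + 3*(12*J) = (1 + J) + 36*J = 1 + 37*J)
(264 + L(6))/(-485 + 129) = (264 + (1 + 37*6))/(-485 + 129) = (264 + (1 + 222))/(-356) = (264 + 223)*(-1/356) = 487*(-1/356) = -487/356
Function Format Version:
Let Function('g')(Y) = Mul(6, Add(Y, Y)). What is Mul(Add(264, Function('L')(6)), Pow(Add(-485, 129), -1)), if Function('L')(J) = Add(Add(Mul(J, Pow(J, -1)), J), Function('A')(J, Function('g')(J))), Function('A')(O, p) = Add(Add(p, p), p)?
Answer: Rational(-487, 356) ≈ -1.3680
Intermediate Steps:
Function('g')(Y) = Mul(12, Y) (Function('g')(Y) = Mul(6, Mul(2, Y)) = Mul(12, Y))
Function('A')(O, p) = Mul(3, p) (Function('A')(O, p) = Add(Mul(2, p), p) = Mul(3, p))
Function('L')(J) = Add(1, Mul(37, J)) (Function('L')(J) = Add(Add(Mul(J, Pow(J, -1)), J), Mul(3, Mul(12, J))) = Add(Add(1, J), Mul(36, J)) = Add(1, Mul(37, J)))
Mul(Add(264, Function('L')(6)), Pow(Add(-485, 129), -1)) = Mul(Add(264, Add(1, Mul(37, 6))), Pow(Add(-485, 129), -1)) = Mul(Add(264, Add(1, 222)), Pow(-356, -1)) = Mul(Add(264, 223), Rational(-1, 356)) = Mul(487, Rational(-1, 356)) = Rational(-487, 356)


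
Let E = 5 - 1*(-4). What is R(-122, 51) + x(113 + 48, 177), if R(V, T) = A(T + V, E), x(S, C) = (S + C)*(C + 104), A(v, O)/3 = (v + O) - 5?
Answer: 94777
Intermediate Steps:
E = 9 (E = 5 + 4 = 9)
A(v, O) = -15 + 3*O + 3*v (A(v, O) = 3*((v + O) - 5) = 3*((O + v) - 5) = 3*(-5 + O + v) = -15 + 3*O + 3*v)
x(S, C) = (104 + C)*(C + S) (x(S, C) = (C + S)*(104 + C) = (104 + C)*(C + S))
R(V, T) = 12 + 3*T + 3*V (R(V, T) = -15 + 3*9 + 3*(T + V) = -15 + 27 + (3*T + 3*V) = 12 + 3*T + 3*V)
R(-122, 51) + x(113 + 48, 177) = (12 + 3*51 + 3*(-122)) + (177**2 + 104*177 + 104*(113 + 48) + 177*(113 + 48)) = (12 + 153 - 366) + (31329 + 18408 + 104*161 + 177*161) = -201 + (31329 + 18408 + 16744 + 28497) = -201 + 94978 = 94777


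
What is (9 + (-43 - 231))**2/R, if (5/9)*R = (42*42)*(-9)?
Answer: -351125/142884 ≈ -2.4574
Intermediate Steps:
R = -142884/5 (R = 9*((42*42)*(-9))/5 = 9*(1764*(-9))/5 = (9/5)*(-15876) = -142884/5 ≈ -28577.)
(9 + (-43 - 231))**2/R = (9 + (-43 - 231))**2/(-142884/5) = (9 - 274)**2*(-5/142884) = (-265)**2*(-5/142884) = 70225*(-5/142884) = -351125/142884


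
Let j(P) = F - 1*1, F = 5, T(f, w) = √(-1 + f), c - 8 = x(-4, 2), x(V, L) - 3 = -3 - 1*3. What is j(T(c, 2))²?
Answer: 16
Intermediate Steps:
x(V, L) = -3 (x(V, L) = 3 + (-3 - 1*3) = 3 + (-3 - 3) = 3 - 6 = -3)
c = 5 (c = 8 - 3 = 5)
j(P) = 4 (j(P) = 5 - 1*1 = 5 - 1 = 4)
j(T(c, 2))² = 4² = 16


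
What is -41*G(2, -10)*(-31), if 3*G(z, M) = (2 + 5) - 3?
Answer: 5084/3 ≈ 1694.7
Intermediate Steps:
G(z, M) = 4/3 (G(z, M) = ((2 + 5) - 3)/3 = (7 - 3)/3 = (1/3)*4 = 4/3)
-41*G(2, -10)*(-31) = -41*4/3*(-31) = -164/3*(-31) = 5084/3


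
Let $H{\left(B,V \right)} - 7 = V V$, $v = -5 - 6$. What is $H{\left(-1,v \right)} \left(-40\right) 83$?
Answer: $-424960$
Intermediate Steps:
$v = -11$ ($v = -5 - 6 = -11$)
$H{\left(B,V \right)} = 7 + V^{2}$ ($H{\left(B,V \right)} = 7 + V V = 7 + V^{2}$)
$H{\left(-1,v \right)} \left(-40\right) 83 = \left(7 + \left(-11\right)^{2}\right) \left(-40\right) 83 = \left(7 + 121\right) \left(-40\right) 83 = 128 \left(-40\right) 83 = \left(-5120\right) 83 = -424960$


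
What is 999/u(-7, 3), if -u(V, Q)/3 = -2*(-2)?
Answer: -333/4 ≈ -83.250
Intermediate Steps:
u(V, Q) = -12 (u(V, Q) = -(-6)*(-2) = -3*4 = -12)
999/u(-7, 3) = 999/(-12) = 999*(-1/12) = -333/4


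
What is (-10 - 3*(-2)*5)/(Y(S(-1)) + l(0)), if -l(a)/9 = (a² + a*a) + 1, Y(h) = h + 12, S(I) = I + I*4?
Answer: -10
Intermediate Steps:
S(I) = 5*I (S(I) = I + 4*I = 5*I)
Y(h) = 12 + h
l(a) = -9 - 18*a² (l(a) = -9*((a² + a*a) + 1) = -9*((a² + a²) + 1) = -9*(2*a² + 1) = -9*(1 + 2*a²) = -9 - 18*a²)
(-10 - 3*(-2)*5)/(Y(S(-1)) + l(0)) = (-10 - 3*(-2)*5)/((12 + 5*(-1)) + (-9 - 18*0²)) = (-10 + 6*5)/((12 - 5) + (-9 - 18*0)) = (-10 + 30)/(7 + (-9 + 0)) = 20/(7 - 9) = 20/(-2) = 20*(-½) = -10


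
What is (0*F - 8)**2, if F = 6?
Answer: 64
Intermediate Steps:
(0*F - 8)**2 = (0*6 - 8)**2 = (0 - 8)**2 = (-8)**2 = 64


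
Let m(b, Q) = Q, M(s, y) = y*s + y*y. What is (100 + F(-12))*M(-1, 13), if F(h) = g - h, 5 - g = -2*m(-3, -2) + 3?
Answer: 17160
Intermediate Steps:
M(s, y) = y**2 + s*y (M(s, y) = s*y + y**2 = y**2 + s*y)
g = -2 (g = 5 - (-2*(-2) + 3) = 5 - (4 + 3) = 5 - 1*7 = 5 - 7 = -2)
F(h) = -2 - h
(100 + F(-12))*M(-1, 13) = (100 + (-2 - 1*(-12)))*(13*(-1 + 13)) = (100 + (-2 + 12))*(13*12) = (100 + 10)*156 = 110*156 = 17160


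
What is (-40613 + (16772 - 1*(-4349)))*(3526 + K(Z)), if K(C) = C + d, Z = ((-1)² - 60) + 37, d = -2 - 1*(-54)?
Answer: -69313552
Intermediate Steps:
d = 52 (d = -2 + 54 = 52)
Z = -22 (Z = (1 - 60) + 37 = -59 + 37 = -22)
K(C) = 52 + C (K(C) = C + 52 = 52 + C)
(-40613 + (16772 - 1*(-4349)))*(3526 + K(Z)) = (-40613 + (16772 - 1*(-4349)))*(3526 + (52 - 22)) = (-40613 + (16772 + 4349))*(3526 + 30) = (-40613 + 21121)*3556 = -19492*3556 = -69313552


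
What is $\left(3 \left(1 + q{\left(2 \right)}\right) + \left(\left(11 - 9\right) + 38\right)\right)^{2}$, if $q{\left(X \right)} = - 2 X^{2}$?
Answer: $361$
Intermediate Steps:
$\left(3 \left(1 + q{\left(2 \right)}\right) + \left(\left(11 - 9\right) + 38\right)\right)^{2} = \left(3 \left(1 - 2 \cdot 2^{2}\right) + \left(\left(11 - 9\right) + 38\right)\right)^{2} = \left(3 \left(1 - 8\right) + \left(2 + 38\right)\right)^{2} = \left(3 \left(1 - 8\right) + 40\right)^{2} = \left(3 \left(-7\right) + 40\right)^{2} = \left(-21 + 40\right)^{2} = 19^{2} = 361$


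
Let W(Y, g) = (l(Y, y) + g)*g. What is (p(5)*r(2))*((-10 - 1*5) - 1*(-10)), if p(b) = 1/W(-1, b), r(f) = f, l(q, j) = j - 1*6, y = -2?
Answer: 2/3 ≈ 0.66667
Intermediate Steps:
l(q, j) = -6 + j (l(q, j) = j - 6 = -6 + j)
W(Y, g) = g*(-8 + g) (W(Y, g) = ((-6 - 2) + g)*g = (-8 + g)*g = g*(-8 + g))
p(b) = 1/(b*(-8 + b))
(p(5)*r(2))*((-10 - 1*5) - 1*(-10)) = ((1/(5*(-8 + 5)))*2)*((-10 - 1*5) - 1*(-10)) = (((1/5)/(-3))*2)*((-10 - 5) + 10) = (((1/5)*(-1/3))*2)*(-15 + 10) = -1/15*2*(-5) = -2/15*(-5) = 2/3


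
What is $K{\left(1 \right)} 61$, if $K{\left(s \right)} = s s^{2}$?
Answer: $61$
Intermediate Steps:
$K{\left(s \right)} = s^{3}$
$K{\left(1 \right)} 61 = 1^{3} \cdot 61 = 1 \cdot 61 = 61$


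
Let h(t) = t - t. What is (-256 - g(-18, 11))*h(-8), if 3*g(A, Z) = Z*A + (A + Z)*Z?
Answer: 0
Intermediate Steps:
g(A, Z) = A*Z/3 + Z*(A + Z)/3 (g(A, Z) = (Z*A + (A + Z)*Z)/3 = (A*Z + Z*(A + Z))/3 = A*Z/3 + Z*(A + Z)/3)
h(t) = 0
(-256 - g(-18, 11))*h(-8) = (-256 - 11*(11 + 2*(-18))/3)*0 = (-256 - 11*(11 - 36)/3)*0 = (-256 - 11*(-25)/3)*0 = (-256 - 1*(-275/3))*0 = (-256 + 275/3)*0 = -493/3*0 = 0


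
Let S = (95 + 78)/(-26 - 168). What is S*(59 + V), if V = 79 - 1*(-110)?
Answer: -21452/97 ≈ -221.15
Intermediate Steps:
S = -173/194 (S = 173/(-194) = 173*(-1/194) = -173/194 ≈ -0.89175)
V = 189 (V = 79 + 110 = 189)
S*(59 + V) = -173*(59 + 189)/194 = -173/194*248 = -21452/97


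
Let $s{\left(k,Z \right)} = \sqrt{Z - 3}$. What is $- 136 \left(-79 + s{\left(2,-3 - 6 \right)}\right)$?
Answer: $10744 - 272 i \sqrt{3} \approx 10744.0 - 471.12 i$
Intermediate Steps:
$s{\left(k,Z \right)} = \sqrt{-3 + Z}$
$- 136 \left(-79 + s{\left(2,-3 - 6 \right)}\right) = - 136 \left(-79 + \sqrt{-3 - 9}\right) = - 136 \left(-79 + \sqrt{-12}\right) = - 136 \left(-79 + 2 i \sqrt{3}\right) = 10744 - 272 i \sqrt{3}$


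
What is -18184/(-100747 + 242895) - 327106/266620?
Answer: -6418210221/4737437470 ≈ -1.3548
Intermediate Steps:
-18184/(-100747 + 242895) - 327106/266620 = -18184/142148 - 327106*1/266620 = -18184*1/142148 - 163553/133310 = -4546/35537 - 163553/133310 = -6418210221/4737437470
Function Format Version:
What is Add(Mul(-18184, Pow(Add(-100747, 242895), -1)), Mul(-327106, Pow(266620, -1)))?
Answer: Rational(-6418210221, 4737437470) ≈ -1.3548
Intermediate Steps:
Add(Mul(-18184, Pow(Add(-100747, 242895), -1)), Mul(-327106, Pow(266620, -1))) = Add(Mul(-18184, Pow(142148, -1)), Mul(-327106, Rational(1, 266620))) = Add(Mul(-18184, Rational(1, 142148)), Rational(-163553, 133310)) = Add(Rational(-4546, 35537), Rational(-163553, 133310)) = Rational(-6418210221, 4737437470)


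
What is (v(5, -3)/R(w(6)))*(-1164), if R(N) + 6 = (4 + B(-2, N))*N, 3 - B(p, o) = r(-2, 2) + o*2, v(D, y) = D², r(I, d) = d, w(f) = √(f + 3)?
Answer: 9700/3 ≈ 3233.3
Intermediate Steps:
w(f) = √(3 + f)
B(p, o) = 1 - 2*o (B(p, o) = 3 - (2 + o*2) = 3 - (2 + 2*o) = 3 + (-2 - 2*o) = 1 - 2*o)
R(N) = -6 + N*(5 - 2*N) (R(N) = -6 + (4 + (1 - 2*N))*N = -6 + (5 - 2*N)*N = -6 + N*(5 - 2*N))
(v(5, -3)/R(w(6)))*(-1164) = (5²/(-6 - 2*(√(3 + 6))² + 5*√(3 + 6)))*(-1164) = (25/(-6 - 2*(√9)² + 5*√9))*(-1164) = (25/(-6 - 2*3² + 5*3))*(-1164) = (25/(-6 - 2*9 + 15))*(-1164) = (25/(-6 - 18 + 15))*(-1164) = (25/(-9))*(-1164) = (25*(-⅑))*(-1164) = -25/9*(-1164) = 9700/3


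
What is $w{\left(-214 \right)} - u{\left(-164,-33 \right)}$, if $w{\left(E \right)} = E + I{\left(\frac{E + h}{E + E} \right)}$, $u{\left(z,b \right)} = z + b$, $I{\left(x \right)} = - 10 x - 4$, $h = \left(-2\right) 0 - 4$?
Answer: $- \frac{2792}{107} \approx -26.093$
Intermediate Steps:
$h = -4$ ($h = 0 - 4 = -4$)
$I{\left(x \right)} = -4 - 10 x$
$u{\left(z,b \right)} = b + z$
$w{\left(E \right)} = -4 + E - \frac{5 \left(-4 + E\right)}{E}$ ($w{\left(E \right)} = E - \left(4 + 10 \frac{E - 4}{E + E}\right) = E - \left(4 + 10 \frac{-4 + E}{2 E}\right) = E - \left(4 + \frac{5 \left(-4 + E\right)}{E}\right) = -4 + E - \frac{5 \left(-4 + E\right)}{E}$)
$w{\left(-214 \right)} - u{\left(-164,-33 \right)} = \left(-9 - 214 + \frac{20}{-214}\right) - \left(-33 - 164\right) = \left(-9 - 214 + 20 \left(- \frac{1}{214}\right)\right) - -197 = \left(-9 - 214 - \frac{10}{107}\right) + 197 = - \frac{23871}{107} + 197 = - \frac{2792}{107}$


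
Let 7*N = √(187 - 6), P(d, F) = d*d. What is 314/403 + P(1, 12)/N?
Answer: 314/403 + 7*√181/181 ≈ 1.2995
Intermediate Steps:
P(d, F) = d²
N = √181/7 (N = √(187 - 6)/7 = √181/7 ≈ 1.9219)
314/403 + P(1, 12)/N = 314/403 + 1²/((√181/7)) = 314*(1/403) + 1*(7*√181/181) = 314/403 + 7*√181/181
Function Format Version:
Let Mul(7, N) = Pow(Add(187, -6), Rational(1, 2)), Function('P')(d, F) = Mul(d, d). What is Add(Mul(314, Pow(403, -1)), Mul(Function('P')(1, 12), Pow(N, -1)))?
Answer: Add(Rational(314, 403), Mul(Rational(7, 181), Pow(181, Rational(1, 2)))) ≈ 1.2995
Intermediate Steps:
Function('P')(d, F) = Pow(d, 2)
N = Mul(Rational(1, 7), Pow(181, Rational(1, 2))) (N = Mul(Rational(1, 7), Pow(Add(187, -6), Rational(1, 2))) = Mul(Rational(1, 7), Pow(181, Rational(1, 2))) ≈ 1.9219)
Add(Mul(314, Pow(403, -1)), Mul(Function('P')(1, 12), Pow(N, -1))) = Add(Mul(314, Pow(403, -1)), Mul(Pow(1, 2), Pow(Mul(Rational(1, 7), Pow(181, Rational(1, 2))), -1))) = Add(Mul(314, Rational(1, 403)), Mul(1, Mul(Rational(7, 181), Pow(181, Rational(1, 2))))) = Add(Rational(314, 403), Mul(Rational(7, 181), Pow(181, Rational(1, 2))))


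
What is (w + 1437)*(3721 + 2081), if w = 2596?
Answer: 23399466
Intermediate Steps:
(w + 1437)*(3721 + 2081) = (2596 + 1437)*(3721 + 2081) = 4033*5802 = 23399466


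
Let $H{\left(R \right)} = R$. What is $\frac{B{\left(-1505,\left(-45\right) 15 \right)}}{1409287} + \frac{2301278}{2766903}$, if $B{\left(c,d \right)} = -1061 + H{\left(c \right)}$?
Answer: $\frac{3236061295688}{3899360428161} \approx 0.8299$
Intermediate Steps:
$B{\left(c,d \right)} = -1061 + c$
$\frac{B{\left(-1505,\left(-45\right) 15 \right)}}{1409287} + \frac{2301278}{2766903} = \frac{-1061 - 1505}{1409287} + \frac{2301278}{2766903} = \left(-2566\right) \frac{1}{1409287} + 2301278 \cdot \frac{1}{2766903} = - \frac{2566}{1409287} + \frac{2301278}{2766903} = \frac{3236061295688}{3899360428161}$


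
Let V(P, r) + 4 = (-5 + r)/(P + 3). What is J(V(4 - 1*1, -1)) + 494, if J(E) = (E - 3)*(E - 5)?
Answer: 574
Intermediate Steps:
V(P, r) = -4 + (-5 + r)/(3 + P) (V(P, r) = -4 + (-5 + r)/(P + 3) = -4 + (-5 + r)/(3 + P))
J(E) = (-5 + E)*(-3 + E) (J(E) = (-3 + E)*(-5 + E) = (-5 + E)*(-3 + E))
J(V(4 - 1*1, -1)) + 494 = (15 + ((-17 - 1 - 4*(4 - 1*1))/(3 + (4 - 1*1)))**2 - 8*(-17 - 1 - 4*(4 - 1*1))/(3 + (4 - 1*1))) + 494 = (15 + ((-17 - 1 - 4*(4 - 1))/(3 + (4 - 1)))**2 - 8*(-17 - 1 - 4*(4 - 1))/(3 + (4 - 1))) + 494 = (15 + ((-17 - 1 - 4*3)/(3 + 3))**2 - 8*(-17 - 1 - 4*3)/(3 + 3)) + 494 = (15 + ((-17 - 1 - 12)/6)**2 - 8*(-17 - 1 - 12)/6) + 494 = (15 + ((1/6)*(-30))**2 - 4*(-30)/3) + 494 = (15 + (-5)**2 - 8*(-5)) + 494 = (15 + 25 + 40) + 494 = 80 + 494 = 574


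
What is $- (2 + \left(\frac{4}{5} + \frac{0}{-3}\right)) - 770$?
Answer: $- \frac{3864}{5} \approx -772.8$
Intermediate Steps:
$- (2 + \left(\frac{4}{5} + \frac{0}{-3}\right)) - 770 = - (2 + \left(4 \cdot \frac{1}{5} + 0 \left(- \frac{1}{3}\right)\right)) - 770 = - (2 + \left(\frac{4}{5} + 0\right)) - 770 = - (2 + \frac{4}{5}) - 770 = \left(-1\right) \frac{14}{5} - 770 = - \frac{14}{5} - 770 = - \frac{3864}{5}$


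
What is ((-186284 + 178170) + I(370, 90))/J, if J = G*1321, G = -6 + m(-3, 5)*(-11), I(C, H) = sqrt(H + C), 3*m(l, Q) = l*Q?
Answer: -8114/64729 + 2*sqrt(115)/64729 ≈ -0.12502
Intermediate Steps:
m(l, Q) = Q*l/3 (m(l, Q) = (l*Q)/3 = (Q*l)/3 = Q*l/3)
I(C, H) = sqrt(C + H)
G = 49 (G = -6 + ((1/3)*5*(-3))*(-11) = -6 - 5*(-11) = -6 + 55 = 49)
J = 64729 (J = 49*1321 = 64729)
((-186284 + 178170) + I(370, 90))/J = ((-186284 + 178170) + sqrt(370 + 90))/64729 = (-8114 + sqrt(460))*(1/64729) = (-8114 + 2*sqrt(115))*(1/64729) = -8114/64729 + 2*sqrt(115)/64729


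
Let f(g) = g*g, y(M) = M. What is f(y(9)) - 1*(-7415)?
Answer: 7496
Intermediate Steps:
f(g) = g²
f(y(9)) - 1*(-7415) = 9² - 1*(-7415) = 81 + 7415 = 7496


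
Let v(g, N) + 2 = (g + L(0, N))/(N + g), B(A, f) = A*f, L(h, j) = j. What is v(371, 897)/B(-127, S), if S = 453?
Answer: 1/57531 ≈ 1.7382e-5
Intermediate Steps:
v(g, N) = -1 (v(g, N) = -2 + (g + N)/(N + g) = -2 + (N + g)/(N + g) = -2 + 1 = -1)
v(371, 897)/B(-127, S) = -1/((-127*453)) = -1/(-57531) = -1*(-1/57531) = 1/57531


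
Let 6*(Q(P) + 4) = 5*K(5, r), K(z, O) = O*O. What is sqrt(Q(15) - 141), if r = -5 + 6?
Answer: I*sqrt(5190)/6 ≈ 12.007*I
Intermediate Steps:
r = 1
K(z, O) = O**2
Q(P) = -19/6 (Q(P) = -4 + (5*1**2)/6 = -4 + (5*1)/6 = -4 + (1/6)*5 = -4 + 5/6 = -19/6)
sqrt(Q(15) - 141) = sqrt(-19/6 - 141) = sqrt(-865/6) = I*sqrt(5190)/6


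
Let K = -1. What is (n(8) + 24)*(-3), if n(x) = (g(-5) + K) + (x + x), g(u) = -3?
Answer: -108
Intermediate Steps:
n(x) = -4 + 2*x (n(x) = (-3 - 1) + (x + x) = -4 + 2*x)
(n(8) + 24)*(-3) = ((-4 + 2*8) + 24)*(-3) = ((-4 + 16) + 24)*(-3) = (12 + 24)*(-3) = 36*(-3) = -108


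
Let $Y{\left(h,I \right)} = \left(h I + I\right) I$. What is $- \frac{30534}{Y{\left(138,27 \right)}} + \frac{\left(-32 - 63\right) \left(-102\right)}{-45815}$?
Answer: $- \frac{9336520}{18205803} \approx -0.51283$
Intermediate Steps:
$Y{\left(h,I \right)} = I \left(I + I h\right)$ ($Y{\left(h,I \right)} = \left(I h + I\right) I = \left(I + I h\right) I = I \left(I + I h\right)$)
$- \frac{30534}{Y{\left(138,27 \right)}} + \frac{\left(-32 - 63\right) \left(-102\right)}{-45815} = - \frac{30534}{27^{2} \left(1 + 138\right)} + \frac{\left(-32 - 63\right) \left(-102\right)}{-45815} = - \frac{30534}{729 \cdot 139} + \left(-95\right) \left(-102\right) \left(- \frac{1}{45815}\right) = - \frac{30534}{101331} + 9690 \left(- \frac{1}{45815}\right) = \left(-30534\right) \frac{1}{101331} - \frac{114}{539} = - \frac{10178}{33777} - \frac{114}{539} = - \frac{9336520}{18205803}$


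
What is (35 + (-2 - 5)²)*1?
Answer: 84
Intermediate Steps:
(35 + (-2 - 5)²)*1 = (35 + (-7)²)*1 = (35 + 49)*1 = 84*1 = 84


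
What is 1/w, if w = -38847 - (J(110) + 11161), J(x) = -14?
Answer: -1/49994 ≈ -2.0002e-5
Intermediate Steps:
w = -49994 (w = -38847 - (-14 + 11161) = -38847 - 1*11147 = -38847 - 11147 = -49994)
1/w = 1/(-49994) = -1/49994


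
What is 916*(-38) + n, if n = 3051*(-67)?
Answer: -239225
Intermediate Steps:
n = -204417
916*(-38) + n = 916*(-38) - 204417 = -34808 - 204417 = -239225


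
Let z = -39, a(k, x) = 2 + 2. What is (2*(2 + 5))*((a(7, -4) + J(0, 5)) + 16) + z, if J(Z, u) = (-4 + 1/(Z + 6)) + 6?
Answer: 814/3 ≈ 271.33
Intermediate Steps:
a(k, x) = 4
J(Z, u) = 2 + 1/(6 + Z) (J(Z, u) = (-4 + 1/(6 + Z)) + 6 = 2 + 1/(6 + Z))
(2*(2 + 5))*((a(7, -4) + J(0, 5)) + 16) + z = (2*(2 + 5))*((4 + (13 + 2*0)/(6 + 0)) + 16) - 39 = (2*7)*((4 + (13 + 0)/6) + 16) - 39 = 14*((4 + (⅙)*13) + 16) - 39 = 14*((4 + 13/6) + 16) - 39 = 14*(37/6 + 16) - 39 = 14*(133/6) - 39 = 931/3 - 39 = 814/3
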